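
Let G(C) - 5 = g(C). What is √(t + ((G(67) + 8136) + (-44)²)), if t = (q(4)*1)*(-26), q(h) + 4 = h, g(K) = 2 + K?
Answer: √10146 ≈ 100.73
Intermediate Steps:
G(C) = 7 + C (G(C) = 5 + (2 + C) = 7 + C)
q(h) = -4 + h
t = 0 (t = ((-4 + 4)*1)*(-26) = (0*1)*(-26) = 0*(-26) = 0)
√(t + ((G(67) + 8136) + (-44)²)) = √(0 + (((7 + 67) + 8136) + (-44)²)) = √(0 + ((74 + 8136) + 1936)) = √(0 + (8210 + 1936)) = √(0 + 10146) = √10146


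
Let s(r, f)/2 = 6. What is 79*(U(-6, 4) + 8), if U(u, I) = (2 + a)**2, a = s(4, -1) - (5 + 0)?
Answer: 7031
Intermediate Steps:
s(r, f) = 12 (s(r, f) = 2*6 = 12)
a = 7 (a = 12 - (5 + 0) = 12 - 1*5 = 12 - 5 = 7)
U(u, I) = 81 (U(u, I) = (2 + 7)**2 = 9**2 = 81)
79*(U(-6, 4) + 8) = 79*(81 + 8) = 79*89 = 7031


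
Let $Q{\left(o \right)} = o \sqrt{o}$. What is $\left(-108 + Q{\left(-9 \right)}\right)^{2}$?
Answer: $10935 + 5832 i \approx 10935.0 + 5832.0 i$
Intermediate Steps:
$Q{\left(o \right)} = o^{\frac{3}{2}}$
$\left(-108 + Q{\left(-9 \right)}\right)^{2} = \left(-108 + \left(-9\right)^{\frac{3}{2}}\right)^{2} = \left(-108 - 27 i\right)^{2}$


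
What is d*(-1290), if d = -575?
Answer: 741750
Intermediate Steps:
d*(-1290) = -575*(-1290) = 741750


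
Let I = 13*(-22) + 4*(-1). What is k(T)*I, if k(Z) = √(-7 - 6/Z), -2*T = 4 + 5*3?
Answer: -3190*I*√19/19 ≈ -731.84*I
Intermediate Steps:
T = -19/2 (T = -(4 + 5*3)/2 = -(4 + 15)/2 = -½*19 = -19/2 ≈ -9.5000)
I = -290 (I = -286 - 4 = -290)
k(T)*I = √(-7 - 6/(-19/2))*(-290) = √(-7 - 6*(-2/19))*(-290) = √(-7 + 12/19)*(-290) = √(-121/19)*(-290) = (11*I*√19/19)*(-290) = -3190*I*√19/19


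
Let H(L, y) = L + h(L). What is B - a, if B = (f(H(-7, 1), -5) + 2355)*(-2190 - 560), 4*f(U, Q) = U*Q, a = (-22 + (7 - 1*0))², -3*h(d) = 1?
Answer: -19505050/3 ≈ -6.5017e+6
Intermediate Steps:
h(d) = -⅓ (h(d) = -⅓*1 = -⅓)
a = 225 (a = (-22 + (7 + 0))² = (-22 + 7)² = (-15)² = 225)
H(L, y) = -⅓ + L (H(L, y) = L - ⅓ = -⅓ + L)
f(U, Q) = Q*U/4 (f(U, Q) = (U*Q)/4 = (Q*U)/4 = Q*U/4)
B = -19504375/3 (B = ((¼)*(-5)*(-⅓ - 7) + 2355)*(-2190 - 560) = ((¼)*(-5)*(-22/3) + 2355)*(-2750) = (55/6 + 2355)*(-2750) = (14185/6)*(-2750) = -19504375/3 ≈ -6.5015e+6)
B - a = -19504375/3 - 1*225 = -19504375/3 - 225 = -19505050/3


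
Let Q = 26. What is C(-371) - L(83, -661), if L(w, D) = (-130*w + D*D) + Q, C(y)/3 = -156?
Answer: -426625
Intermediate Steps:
C(y) = -468 (C(y) = 3*(-156) = -468)
L(w, D) = 26 + D² - 130*w (L(w, D) = (-130*w + D*D) + 26 = (-130*w + D²) + 26 = (D² - 130*w) + 26 = 26 + D² - 130*w)
C(-371) - L(83, -661) = -468 - (26 + (-661)² - 130*83) = -468 - (26 + 436921 - 10790) = -468 - 1*426157 = -468 - 426157 = -426625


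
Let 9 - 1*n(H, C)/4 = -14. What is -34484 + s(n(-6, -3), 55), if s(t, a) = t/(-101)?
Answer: -3482976/101 ≈ -34485.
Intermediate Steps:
n(H, C) = 92 (n(H, C) = 36 - 4*(-14) = 36 + 56 = 92)
s(t, a) = -t/101 (s(t, a) = t*(-1/101) = -t/101)
-34484 + s(n(-6, -3), 55) = -34484 - 1/101*92 = -34484 - 92/101 = -3482976/101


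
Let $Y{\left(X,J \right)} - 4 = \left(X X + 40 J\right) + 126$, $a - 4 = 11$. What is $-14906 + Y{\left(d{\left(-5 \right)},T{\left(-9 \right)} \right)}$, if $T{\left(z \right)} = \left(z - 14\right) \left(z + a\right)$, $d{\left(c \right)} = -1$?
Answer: $-20295$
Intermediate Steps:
$a = 15$ ($a = 4 + 11 = 15$)
$T{\left(z \right)} = \left(-14 + z\right) \left(15 + z\right)$ ($T{\left(z \right)} = \left(z - 14\right) \left(z + 15\right) = \left(-14 + z\right) \left(15 + z\right)$)
$Y{\left(X,J \right)} = 130 + X^{2} + 40 J$ ($Y{\left(X,J \right)} = 4 + \left(\left(X X + 40 J\right) + 126\right) = 4 + \left(\left(X^{2} + 40 J\right) + 126\right) = 4 + \left(126 + X^{2} + 40 J\right) = 130 + X^{2} + 40 J$)
$-14906 + Y{\left(d{\left(-5 \right)},T{\left(-9 \right)} \right)} = -14906 + \left(130 + \left(-1\right)^{2} + 40 \left(-210 - 9 + \left(-9\right)^{2}\right)\right) = -14906 + \left(130 + 1 + 40 \left(-210 - 9 + 81\right)\right) = -14906 + \left(130 + 1 + 40 \left(-138\right)\right) = -14906 + \left(130 + 1 - 5520\right) = -14906 - 5389 = -20295$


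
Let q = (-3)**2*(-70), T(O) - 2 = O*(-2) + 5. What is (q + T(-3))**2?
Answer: 380689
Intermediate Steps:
T(O) = 7 - 2*O (T(O) = 2 + (O*(-2) + 5) = 2 + (-2*O + 5) = 2 + (5 - 2*O) = 7 - 2*O)
q = -630 (q = 9*(-70) = -630)
(q + T(-3))**2 = (-630 + (7 - 2*(-3)))**2 = (-630 + (7 + 6))**2 = (-630 + 13)**2 = (-617)**2 = 380689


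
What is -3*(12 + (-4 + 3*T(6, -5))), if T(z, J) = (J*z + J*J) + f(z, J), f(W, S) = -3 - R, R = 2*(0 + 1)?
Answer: 66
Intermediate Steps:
R = 2 (R = 2*1 = 2)
f(W, S) = -5 (f(W, S) = -3 - 1*2 = -3 - 2 = -5)
T(z, J) = -5 + J² + J*z (T(z, J) = (J*z + J*J) - 5 = (J*z + J²) - 5 = (J² + J*z) - 5 = -5 + J² + J*z)
-3*(12 + (-4 + 3*T(6, -5))) = -3*(12 + (-4 + 3*(-5 + (-5)² - 5*6))) = -3*(12 + (-4 + 3*(-5 + 25 - 30))) = -3*(12 + (-4 + 3*(-10))) = -3*(12 + (-4 - 30)) = -3*(12 - 34) = -3*(-22) = 66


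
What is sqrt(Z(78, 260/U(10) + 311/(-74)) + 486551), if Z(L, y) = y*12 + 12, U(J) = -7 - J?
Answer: sqrt(192411706985)/629 ≈ 697.37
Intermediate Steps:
Z(L, y) = 12 + 12*y (Z(L, y) = 12*y + 12 = 12 + 12*y)
sqrt(Z(78, 260/U(10) + 311/(-74)) + 486551) = sqrt((12 + 12*(260/(-7 - 1*10) + 311/(-74))) + 486551) = sqrt((12 + 12*(260/(-7 - 10) + 311*(-1/74))) + 486551) = sqrt((12 + 12*(260/(-17) - 311/74)) + 486551) = sqrt((12 + 12*(260*(-1/17) - 311/74)) + 486551) = sqrt((12 + 12*(-260/17 - 311/74)) + 486551) = sqrt((12 + 12*(-24527/1258)) + 486551) = sqrt((12 - 147162/629) + 486551) = sqrt(-139614/629 + 486551) = sqrt(305900965/629) = sqrt(192411706985)/629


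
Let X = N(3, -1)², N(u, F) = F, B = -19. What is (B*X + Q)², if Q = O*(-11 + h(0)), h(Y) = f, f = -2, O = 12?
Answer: 30625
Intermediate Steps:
h(Y) = -2
X = 1 (X = (-1)² = 1)
Q = -156 (Q = 12*(-11 - 2) = 12*(-13) = -156)
(B*X + Q)² = (-19*1 - 156)² = (-19 - 156)² = (-175)² = 30625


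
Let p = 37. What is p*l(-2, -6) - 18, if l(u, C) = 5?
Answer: 167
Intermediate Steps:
p*l(-2, -6) - 18 = 37*5 - 18 = 185 - 18 = 167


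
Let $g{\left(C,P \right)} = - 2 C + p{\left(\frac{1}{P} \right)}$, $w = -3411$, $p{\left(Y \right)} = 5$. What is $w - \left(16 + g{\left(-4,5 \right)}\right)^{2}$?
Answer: $-4252$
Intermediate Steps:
$g{\left(C,P \right)} = 5 - 2 C$ ($g{\left(C,P \right)} = - 2 C + 5 = 5 - 2 C$)
$w - \left(16 + g{\left(-4,5 \right)}\right)^{2} = -3411 - \left(16 + \left(5 - -8\right)\right)^{2} = -3411 - \left(16 + \left(5 + 8\right)\right)^{2} = -3411 - \left(16 + 13\right)^{2} = -3411 - 29^{2} = -3411 - 841 = -4252$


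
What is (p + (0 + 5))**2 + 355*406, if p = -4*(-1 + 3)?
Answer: 144139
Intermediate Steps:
p = -8 (p = -4*2 = -8)
(p + (0 + 5))**2 + 355*406 = (-8 + (0 + 5))**2 + 355*406 = (-8 + 5)**2 + 144130 = (-3)**2 + 144130 = 9 + 144130 = 144139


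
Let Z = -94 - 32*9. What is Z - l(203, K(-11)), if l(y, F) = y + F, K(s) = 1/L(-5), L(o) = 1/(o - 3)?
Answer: -577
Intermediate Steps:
L(o) = 1/(-3 + o)
K(s) = -8 (K(s) = 1/(1/(-3 - 5)) = 1/(1/(-8)) = 1/(-⅛) = -8)
l(y, F) = F + y
Z = -382 (Z = -94 - 288 = -382)
Z - l(203, K(-11)) = -382 - (-8 + 203) = -382 - 1*195 = -382 - 195 = -577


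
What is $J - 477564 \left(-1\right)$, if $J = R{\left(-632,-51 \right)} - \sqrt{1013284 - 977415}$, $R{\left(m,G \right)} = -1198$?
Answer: $476366 - \sqrt{35869} \approx 4.7618 \cdot 10^{5}$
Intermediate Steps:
$J = -1198 - \sqrt{35869}$ ($J = -1198 - \sqrt{1013284 - 977415} = -1198 - \sqrt{35869} \approx -1387.4$)
$J - 477564 \left(-1\right) = \left(-1198 - \sqrt{35869}\right) - 477564 \left(-1\right) = \left(-1198 - \sqrt{35869}\right) - -477564 = \left(-1198 - \sqrt{35869}\right) + 477564 = 476366 - \sqrt{35869}$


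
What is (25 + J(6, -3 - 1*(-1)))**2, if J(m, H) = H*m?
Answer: 169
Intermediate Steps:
(25 + J(6, -3 - 1*(-1)))**2 = (25 + (-3 - 1*(-1))*6)**2 = (25 + (-3 + 1)*6)**2 = (25 - 2*6)**2 = (25 - 12)**2 = 13**2 = 169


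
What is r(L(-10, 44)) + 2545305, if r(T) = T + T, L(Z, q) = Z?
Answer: 2545285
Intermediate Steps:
r(T) = 2*T
r(L(-10, 44)) + 2545305 = 2*(-10) + 2545305 = -20 + 2545305 = 2545285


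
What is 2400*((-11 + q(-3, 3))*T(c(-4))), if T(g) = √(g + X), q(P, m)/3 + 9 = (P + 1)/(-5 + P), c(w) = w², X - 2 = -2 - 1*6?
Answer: -89400*√10 ≈ -2.8271e+5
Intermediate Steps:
X = -6 (X = 2 + (-2 - 1*6) = 2 + (-2 - 6) = 2 - 8 = -6)
q(P, m) = -27 + 3*(1 + P)/(-5 + P) (q(P, m) = -27 + 3*((P + 1)/(-5 + P)) = -27 + 3*((1 + P)/(-5 + P)) = -27 + 3*(1 + P)/(-5 + P))
T(g) = √(-6 + g) (T(g) = √(g - 6) = √(-6 + g))
2400*((-11 + q(-3, 3))*T(c(-4))) = 2400*((-11 + 6*(23 - 4*(-3))/(-5 - 3))*√(-6 + (-4)²)) = 2400*((-11 + 6*(23 + 12)/(-8))*√(-6 + 16)) = 2400*((-11 + 6*(-⅛)*35)*√10) = 2400*((-11 - 105/4)*√10) = 2400*(-149*√10/4) = -89400*√10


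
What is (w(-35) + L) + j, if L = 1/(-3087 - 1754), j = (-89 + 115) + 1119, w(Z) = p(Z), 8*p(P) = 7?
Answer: 44377439/38728 ≈ 1145.9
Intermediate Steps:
p(P) = 7/8 (p(P) = (⅛)*7 = 7/8)
w(Z) = 7/8
j = 1145 (j = 26 + 1119 = 1145)
L = -1/4841 (L = 1/(-4841) = -1/4841 ≈ -0.00020657)
(w(-35) + L) + j = (7/8 - 1/4841) + 1145 = 33879/38728 + 1145 = 44377439/38728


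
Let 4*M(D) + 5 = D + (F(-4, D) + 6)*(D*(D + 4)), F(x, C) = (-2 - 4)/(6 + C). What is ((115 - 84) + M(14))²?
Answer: 61575409/400 ≈ 1.5394e+5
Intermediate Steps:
F(x, C) = -6/(6 + C)
M(D) = -5/4 + D/4 + D*(4 + D)*(6 - 6/(6 + D))/4 (M(D) = -5/4 + (D + (-6/(6 + D) + 6)*(D*(D + 4)))/4 = -5/4 + (D + (6 - 6/(6 + D))*(D*(4 + D)))/4 = -5/4 + (D + D*(4 + D)*(6 - 6/(6 + D)))/4 = -5/4 + (D/4 + D*(4 + D)*(6 - 6/(6 + D))/4) = -5/4 + D/4 + D*(4 + D)*(6 - 6/(6 + D))/4)
((115 - 84) + M(14))² = ((115 - 84) + (-30 + 6*14³ + 55*14² + 121*14)/(4*(6 + 14)))² = (31 + (¼)*(-30 + 6*2744 + 55*196 + 1694)/20)² = (31 + (¼)*(1/20)*(-30 + 16464 + 10780 + 1694))² = (31 + (¼)*(1/20)*28908)² = (31 + 7227/20)² = (7847/20)² = 61575409/400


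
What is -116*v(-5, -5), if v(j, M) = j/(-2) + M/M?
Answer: -406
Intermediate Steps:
v(j, M) = 1 - j/2 (v(j, M) = j*(-½) + 1 = -j/2 + 1 = 1 - j/2)
-116*v(-5, -5) = -116*(1 - ½*(-5)) = -116*(1 + 5/2) = -116*7/2 = -406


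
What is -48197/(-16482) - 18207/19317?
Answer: 210311225/106127598 ≈ 1.9817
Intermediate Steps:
-48197/(-16482) - 18207/19317 = -48197*(-1/16482) - 18207*1/19317 = 48197/16482 - 6069/6439 = 210311225/106127598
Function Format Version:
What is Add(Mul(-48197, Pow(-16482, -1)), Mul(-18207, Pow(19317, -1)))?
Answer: Rational(210311225, 106127598) ≈ 1.9817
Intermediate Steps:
Add(Mul(-48197, Pow(-16482, -1)), Mul(-18207, Pow(19317, -1))) = Add(Mul(-48197, Rational(-1, 16482)), Mul(-18207, Rational(1, 19317))) = Add(Rational(48197, 16482), Rational(-6069, 6439)) = Rational(210311225, 106127598)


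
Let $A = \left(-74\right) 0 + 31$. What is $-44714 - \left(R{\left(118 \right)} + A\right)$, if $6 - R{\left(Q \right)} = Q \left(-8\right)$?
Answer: $-45695$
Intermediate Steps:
$R{\left(Q \right)} = 6 + 8 Q$ ($R{\left(Q \right)} = 6 - Q \left(-8\right) = 6 - - 8 Q = 6 + 8 Q$)
$A = 31$ ($A = 0 + 31 = 31$)
$-44714 - \left(R{\left(118 \right)} + A\right) = -44714 - \left(\left(6 + 8 \cdot 118\right) + 31\right) = -44714 - \left(\left(6 + 944\right) + 31\right) = -44714 - \left(950 + 31\right) = -44714 - 981 = -45695$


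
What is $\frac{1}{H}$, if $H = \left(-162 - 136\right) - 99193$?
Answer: $- \frac{1}{99491} \approx -1.0051 \cdot 10^{-5}$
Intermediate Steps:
$H = -99491$ ($H = \left(-162 - 136\right) - 99193 = -298 - 99193 = -99491$)
$\frac{1}{H} = \frac{1}{-99491} = - \frac{1}{99491}$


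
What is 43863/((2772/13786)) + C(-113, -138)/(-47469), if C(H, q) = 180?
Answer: 1594682308399/7310226 ≈ 2.1814e+5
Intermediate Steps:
43863/((2772/13786)) + C(-113, -138)/(-47469) = 43863/((2772/13786)) + 180/(-47469) = 43863/((2772*(1/13786))) + 180*(-1/47469) = 43863/(1386/6893) - 60/15823 = 43863*(6893/1386) - 60/15823 = 100782553/462 - 60/15823 = 1594682308399/7310226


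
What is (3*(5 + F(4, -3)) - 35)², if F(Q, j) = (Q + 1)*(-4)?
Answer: 6400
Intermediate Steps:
F(Q, j) = -4 - 4*Q (F(Q, j) = (1 + Q)*(-4) = -4 - 4*Q)
(3*(5 + F(4, -3)) - 35)² = (3*(5 + (-4 - 4*4)) - 35)² = (3*(5 + (-4 - 16)) - 35)² = (3*(5 - 20) - 35)² = (3*(-15) - 35)² = (-45 - 35)² = (-80)² = 6400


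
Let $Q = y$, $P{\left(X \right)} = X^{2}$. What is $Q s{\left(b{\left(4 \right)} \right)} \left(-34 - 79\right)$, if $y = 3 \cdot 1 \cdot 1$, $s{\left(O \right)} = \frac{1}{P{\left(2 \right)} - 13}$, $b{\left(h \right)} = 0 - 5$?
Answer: $\frac{113}{3} \approx 37.667$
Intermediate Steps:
$b{\left(h \right)} = -5$ ($b{\left(h \right)} = 0 - 5 = -5$)
$s{\left(O \right)} = - \frac{1}{9}$ ($s{\left(O \right)} = \frac{1}{2^{2} - 13} = \frac{1}{4 - 13} = \frac{1}{-9} = - \frac{1}{9}$)
$y = 3$ ($y = 3 \cdot 1 = 3$)
$Q = 3$
$Q s{\left(b{\left(4 \right)} \right)} \left(-34 - 79\right) = 3 \left(- \frac{1}{9}\right) \left(-34 - 79\right) = \left(- \frac{1}{3}\right) \left(-113\right) = \frac{113}{3}$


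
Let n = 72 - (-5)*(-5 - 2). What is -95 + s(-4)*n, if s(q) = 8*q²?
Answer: 4641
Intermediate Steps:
n = 37 (n = 72 - (-5)*(-7) = 72 - 1*35 = 72 - 35 = 37)
-95 + s(-4)*n = -95 + (8*(-4)²)*37 = -95 + (8*16)*37 = -95 + 128*37 = -95 + 4736 = 4641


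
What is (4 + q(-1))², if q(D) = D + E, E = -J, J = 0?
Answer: 9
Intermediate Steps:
E = 0 (E = -1*0 = 0)
q(D) = D (q(D) = D + 0 = D)
(4 + q(-1))² = (4 - 1)² = 3² = 9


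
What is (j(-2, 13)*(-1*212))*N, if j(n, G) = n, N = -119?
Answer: -50456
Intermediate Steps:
(j(-2, 13)*(-1*212))*N = -(-2)*212*(-119) = -2*(-212)*(-119) = 424*(-119) = -50456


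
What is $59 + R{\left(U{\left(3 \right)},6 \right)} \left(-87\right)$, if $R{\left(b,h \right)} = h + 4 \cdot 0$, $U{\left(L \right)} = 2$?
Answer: $-463$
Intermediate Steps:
$R{\left(b,h \right)} = h$ ($R{\left(b,h \right)} = h + 0 = h$)
$59 + R{\left(U{\left(3 \right)},6 \right)} \left(-87\right) = 59 + 6 \left(-87\right) = 59 - 522 = -463$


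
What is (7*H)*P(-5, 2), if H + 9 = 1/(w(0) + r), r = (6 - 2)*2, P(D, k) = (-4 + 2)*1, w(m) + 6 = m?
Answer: 119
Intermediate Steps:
w(m) = -6 + m
P(D, k) = -2 (P(D, k) = -2*1 = -2)
r = 8 (r = 4*2 = 8)
H = -17/2 (H = -9 + 1/((-6 + 0) + 8) = -9 + 1/(-6 + 8) = -9 + 1/2 = -9 + ½ = -17/2 ≈ -8.5000)
(7*H)*P(-5, 2) = (7*(-17/2))*(-2) = -119/2*(-2) = 119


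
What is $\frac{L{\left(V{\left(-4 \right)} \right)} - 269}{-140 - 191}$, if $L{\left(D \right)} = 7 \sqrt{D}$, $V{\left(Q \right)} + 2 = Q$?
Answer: $\frac{269}{331} - \frac{7 i \sqrt{6}}{331} \approx 0.81269 - 0.051802 i$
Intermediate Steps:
$V{\left(Q \right)} = -2 + Q$
$\frac{L{\left(V{\left(-4 \right)} \right)} - 269}{-140 - 191} = \frac{7 \sqrt{-2 - 4} - 269}{-140 - 191} = \frac{7 \sqrt{-6} - 269}{-331} = \left(7 i \sqrt{6} - 269\right) \left(- \frac{1}{331}\right) = \left(-269 + 7 i \sqrt{6}\right) \left(- \frac{1}{331}\right) = \frac{269}{331} - \frac{7 i \sqrt{6}}{331}$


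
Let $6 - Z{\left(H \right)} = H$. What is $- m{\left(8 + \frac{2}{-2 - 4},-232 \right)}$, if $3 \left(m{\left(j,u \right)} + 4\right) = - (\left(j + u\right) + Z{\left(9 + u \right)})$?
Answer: $\frac{50}{9} \approx 5.5556$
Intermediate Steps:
$Z{\left(H \right)} = 6 - H$
$m{\left(j,u \right)} = -3 - \frac{j}{3}$ ($m{\left(j,u \right)} = -4 + \frac{\left(-1\right) \left(\left(j + u\right) - \left(3 + u\right)\right)}{3} = -4 + \frac{\left(-1\right) \left(-3 + j\right)}{3} = -4 + \frac{3 - j}{3} = -4 - \left(-1 + \frac{j}{3}\right) = -3 - \frac{j}{3}$)
$- m{\left(8 + \frac{2}{-2 - 4},-232 \right)} = - (-3 - \frac{8 + \frac{2}{-2 - 4}}{3}) = - (-3 - \frac{8 + \frac{2}{-6}}{3}) = - (-3 - \frac{8 + 2 \left(- \frac{1}{6}\right)}{3}) = - (-3 - \frac{8 - \frac{1}{3}}{3}) = - (-3 - \frac{23}{9}) = \left(-1\right) \left(- \frac{50}{9}\right) = \frac{50}{9}$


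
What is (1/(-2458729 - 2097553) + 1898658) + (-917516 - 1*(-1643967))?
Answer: 11960736884737/4556282 ≈ 2.6251e+6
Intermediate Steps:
(1/(-2458729 - 2097553) + 1898658) + (-917516 - 1*(-1643967)) = (1/(-4556282) + 1898658) + (-917516 + 1643967) = (-1/4556282 + 1898658) + 726451 = 8650821269555/4556282 + 726451 = 11960736884737/4556282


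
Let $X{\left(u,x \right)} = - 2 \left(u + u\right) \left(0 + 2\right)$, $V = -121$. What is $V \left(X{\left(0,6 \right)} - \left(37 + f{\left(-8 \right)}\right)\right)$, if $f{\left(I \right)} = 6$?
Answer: $5203$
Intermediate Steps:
$X{\left(u,x \right)} = - 8 u$ ($X{\left(u,x \right)} = - 2 \cdot 2 u 2 = - 2 \cdot 4 u = - 8 u$)
$V \left(X{\left(0,6 \right)} - \left(37 + f{\left(-8 \right)}\right)\right) = - 121 \left(\left(-8\right) 0 - 43\right) = - 121 \left(0 - 43\right) = \left(-121\right) \left(-43\right) = 5203$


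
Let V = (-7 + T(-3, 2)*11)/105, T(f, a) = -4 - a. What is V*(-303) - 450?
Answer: -8377/35 ≈ -239.34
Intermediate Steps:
V = -73/105 (V = (-7 + (-4 - 1*2)*11)/105 = (-7 + (-4 - 2)*11)*(1/105) = (-7 - 6*11)*(1/105) = (-7 - 66)*(1/105) = -73*1/105 = -73/105 ≈ -0.69524)
V*(-303) - 450 = -73/105*(-303) - 450 = 7373/35 - 450 = -8377/35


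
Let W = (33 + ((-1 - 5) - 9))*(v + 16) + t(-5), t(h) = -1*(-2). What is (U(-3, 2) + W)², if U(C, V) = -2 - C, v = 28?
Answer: 632025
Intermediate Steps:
t(h) = 2
W = 794 (W = (33 + ((-1 - 5) - 9))*(28 + 16) + 2 = (33 + (-6 - 9))*44 + 2 = (33 - 15)*44 + 2 = 18*44 + 2 = 792 + 2 = 794)
(U(-3, 2) + W)² = ((-2 - 1*(-3)) + 794)² = ((-2 + 3) + 794)² = (1 + 794)² = 795² = 632025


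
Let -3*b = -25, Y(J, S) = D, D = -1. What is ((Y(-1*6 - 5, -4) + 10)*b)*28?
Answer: 2100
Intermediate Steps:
Y(J, S) = -1
b = 25/3 (b = -1/3*(-25) = 25/3 ≈ 8.3333)
((Y(-1*6 - 5, -4) + 10)*b)*28 = ((-1 + 10)*(25/3))*28 = (9*(25/3))*28 = 75*28 = 2100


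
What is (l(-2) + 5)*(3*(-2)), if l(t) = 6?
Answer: -66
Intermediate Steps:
(l(-2) + 5)*(3*(-2)) = (6 + 5)*(3*(-2)) = 11*(-6) = -66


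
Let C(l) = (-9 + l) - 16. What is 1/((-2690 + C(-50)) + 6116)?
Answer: 1/3351 ≈ 0.00029842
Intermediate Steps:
C(l) = -25 + l
1/((-2690 + C(-50)) + 6116) = 1/((-2690 + (-25 - 50)) + 6116) = 1/((-2690 - 75) + 6116) = 1/(-2765 + 6116) = 1/3351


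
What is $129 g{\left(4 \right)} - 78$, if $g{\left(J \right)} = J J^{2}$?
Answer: $8178$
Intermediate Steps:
$g{\left(J \right)} = J^{3}$
$129 g{\left(4 \right)} - 78 = 129 \cdot 4^{3} - 78 = 129 \cdot 64 - 78 = 8256 - 78 = 8178$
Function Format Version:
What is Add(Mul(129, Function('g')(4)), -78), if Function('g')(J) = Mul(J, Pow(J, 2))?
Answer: 8178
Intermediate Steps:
Function('g')(J) = Pow(J, 3)
Add(Mul(129, Function('g')(4)), -78) = Add(Mul(129, Pow(4, 3)), -78) = Add(Mul(129, 64), -78) = Add(8256, -78) = 8178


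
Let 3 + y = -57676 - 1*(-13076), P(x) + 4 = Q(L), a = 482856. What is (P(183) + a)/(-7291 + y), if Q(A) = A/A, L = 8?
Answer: -160951/17298 ≈ -9.3046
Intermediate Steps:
Q(A) = 1
P(x) = -3 (P(x) = -4 + 1 = -3)
y = -44603 (y = -3 + (-57676 - 1*(-13076)) = -3 + (-57676 + 13076) = -3 - 44600 = -44603)
(P(183) + a)/(-7291 + y) = (-3 + 482856)/(-7291 - 44603) = 482853/(-51894) = 482853*(-1/51894) = -160951/17298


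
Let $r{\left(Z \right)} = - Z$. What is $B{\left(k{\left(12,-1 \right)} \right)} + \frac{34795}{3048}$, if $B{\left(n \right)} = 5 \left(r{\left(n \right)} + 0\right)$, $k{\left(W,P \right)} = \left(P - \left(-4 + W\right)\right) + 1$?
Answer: $\frac{156715}{3048} \approx 51.416$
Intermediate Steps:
$k{\left(W,P \right)} = 5 + P - W$ ($k{\left(W,P \right)} = \left(4 + P - W\right) + 1 = 5 + P - W$)
$B{\left(n \right)} = - 5 n$ ($B{\left(n \right)} = 5 \left(- n + 0\right) = 5 \left(- n\right) = - 5 n$)
$B{\left(k{\left(12,-1 \right)} \right)} + \frac{34795}{3048} = - 5 \left(5 - 1 - 12\right) + \frac{34795}{3048} = - 5 \left(5 - 1 - 12\right) + 34795 \cdot \frac{1}{3048} = \left(-5\right) \left(-8\right) + \frac{34795}{3048} = 40 + \frac{34795}{3048} = \frac{156715}{3048}$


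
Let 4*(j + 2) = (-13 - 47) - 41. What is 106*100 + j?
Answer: 42291/4 ≈ 10573.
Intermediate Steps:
j = -109/4 (j = -2 + ((-13 - 47) - 41)/4 = -2 + (-60 - 41)/4 = -2 + (¼)*(-101) = -2 - 101/4 = -109/4 ≈ -27.250)
106*100 + j = 106*100 - 109/4 = 10600 - 109/4 = 42291/4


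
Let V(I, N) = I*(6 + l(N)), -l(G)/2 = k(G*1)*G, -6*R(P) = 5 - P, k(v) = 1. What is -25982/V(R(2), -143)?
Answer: 12991/73 ≈ 177.96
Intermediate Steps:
R(P) = -⅚ + P/6 (R(P) = -(5 - P)/6 = -⅚ + P/6)
l(G) = -2*G
V(I, N) = I*(6 - 2*N)
-25982/V(R(2), -143) = -25982*1/(2*(3 - 1*(-143))*(-⅚ + (⅙)*2)) = -25982*1/(2*(3 + 143)*(-⅚ + ⅓)) = -25982/(2*(-½)*146) = -25982/(-146) = -25982*(-1/146) = 12991/73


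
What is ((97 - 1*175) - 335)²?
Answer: 170569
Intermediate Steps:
((97 - 1*175) - 335)² = ((97 - 175) - 335)² = (-78 - 335)² = (-413)² = 170569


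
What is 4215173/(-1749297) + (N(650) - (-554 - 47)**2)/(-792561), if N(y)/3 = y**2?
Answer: -149277813632/42012866049 ≈ -3.5531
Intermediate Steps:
N(y) = 3*y**2
4215173/(-1749297) + (N(650) - (-554 - 47)**2)/(-792561) = 4215173/(-1749297) + (3*650**2 - (-554 - 47)**2)/(-792561) = 4215173*(-1/1749297) + (3*422500 - 1*(-601)**2)*(-1/792561) = -4215173/1749297 + (1267500 - 1*361201)*(-1/792561) = -4215173/1749297 + (1267500 - 361201)*(-1/792561) = -4215173/1749297 + 906299*(-1/792561) = -4215173/1749297 - 906299/792561 = -149277813632/42012866049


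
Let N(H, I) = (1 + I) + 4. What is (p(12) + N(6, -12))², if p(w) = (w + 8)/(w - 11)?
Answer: 169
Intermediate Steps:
N(H, I) = 5 + I
p(w) = (8 + w)/(-11 + w)
(p(12) + N(6, -12))² = ((8 + 12)/(-11 + 12) + (5 - 12))² = (20/1 - 7)² = (1*20 - 7)² = (20 - 7)² = 13² = 169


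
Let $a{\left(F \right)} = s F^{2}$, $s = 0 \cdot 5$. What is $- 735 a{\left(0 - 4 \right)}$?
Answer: $0$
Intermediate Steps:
$s = 0$
$a{\left(F \right)} = 0$ ($a{\left(F \right)} = 0 F^{2} = 0$)
$- 735 a{\left(0 - 4 \right)} = \left(-735\right) 0 = 0$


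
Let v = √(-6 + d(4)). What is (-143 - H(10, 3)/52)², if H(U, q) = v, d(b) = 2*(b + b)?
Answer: (7436 + √10)²/2704 ≈ 20466.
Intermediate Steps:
d(b) = 4*b (d(b) = 2*(2*b) = 4*b)
v = √10 (v = √(-6 + 4*4) = √(-6 + 16) = √10 ≈ 3.1623)
H(U, q) = √10
(-143 - H(10, 3)/52)² = (-143 - √10/52)²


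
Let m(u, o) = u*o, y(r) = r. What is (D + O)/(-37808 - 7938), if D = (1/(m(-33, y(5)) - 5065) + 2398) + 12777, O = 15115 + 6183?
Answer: -2143301/2688220 ≈ -0.79729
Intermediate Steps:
m(u, o) = o*u
O = 21298
D = 79365249/5230 (D = (1/(5*(-33) - 5065) + 2398) + 12777 = (1/(-165 - 5065) + 2398) + 12777 = (1/(-5230) + 2398) + 12777 = (-1/5230 + 2398) + 12777 = 12541539/5230 + 12777 = 79365249/5230 ≈ 15175.)
(D + O)/(-37808 - 7938) = (79365249/5230 + 21298)/(-37808 - 7938) = (190753789/5230)/(-45746) = (190753789/5230)*(-1/45746) = -2143301/2688220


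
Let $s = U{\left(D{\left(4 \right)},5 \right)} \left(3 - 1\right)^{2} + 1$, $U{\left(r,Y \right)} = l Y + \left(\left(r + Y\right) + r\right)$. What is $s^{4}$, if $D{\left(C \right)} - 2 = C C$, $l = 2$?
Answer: $1766100625$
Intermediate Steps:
$D{\left(C \right)} = 2 + C^{2}$ ($D{\left(C \right)} = 2 + C C = 2 + C^{2}$)
$U{\left(r,Y \right)} = 2 r + 3 Y$ ($U{\left(r,Y \right)} = 2 Y + \left(\left(r + Y\right) + r\right) = 2 Y + \left(\left(Y + r\right) + r\right) = 2 Y + \left(Y + 2 r\right) = 2 r + 3 Y$)
$s = 205$ ($s = \left(2 \left(2 + 4^{2}\right) + 3 \cdot 5\right) \left(3 - 1\right)^{2} + 1 = \left(2 \left(2 + 16\right) + 15\right) 2^{2} + 1 = \left(2 \cdot 18 + 15\right) 4 + 1 = \left(36 + 15\right) 4 + 1 = 51 \cdot 4 + 1 = 204 + 1 = 205$)
$s^{4} = 205^{4} = 1766100625$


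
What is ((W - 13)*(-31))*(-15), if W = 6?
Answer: -3255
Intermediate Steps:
((W - 13)*(-31))*(-15) = ((6 - 13)*(-31))*(-15) = -7*(-31)*(-15) = 217*(-15) = -3255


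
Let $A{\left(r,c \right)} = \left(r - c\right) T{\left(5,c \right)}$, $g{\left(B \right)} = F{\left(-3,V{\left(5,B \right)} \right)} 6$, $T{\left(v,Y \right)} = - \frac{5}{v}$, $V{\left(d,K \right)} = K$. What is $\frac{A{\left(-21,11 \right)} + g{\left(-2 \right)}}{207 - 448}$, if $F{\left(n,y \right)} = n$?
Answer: $- \frac{14}{241} \approx -0.058091$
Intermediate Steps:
$g{\left(B \right)} = -18$ ($g{\left(B \right)} = \left(-3\right) 6 = -18$)
$A{\left(r,c \right)} = c - r$ ($A{\left(r,c \right)} = \left(r - c\right) \left(- \frac{5}{5}\right) = \left(r - c\right) \left(\left(-5\right) \frac{1}{5}\right) = \left(r - c\right) \left(-1\right) = c - r$)
$\frac{A{\left(-21,11 \right)} + g{\left(-2 \right)}}{207 - 448} = \frac{\left(11 - -21\right) - 18}{207 - 448} = \frac{\left(11 + 21\right) - 18}{-241} = \left(32 - 18\right) \left(- \frac{1}{241}\right) = 14 \left(- \frac{1}{241}\right) = - \frac{14}{241}$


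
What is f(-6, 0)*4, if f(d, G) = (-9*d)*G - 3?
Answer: -12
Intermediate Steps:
f(d, G) = -3 - 9*G*d (f(d, G) = -9*G*d - 3 = -3 - 9*G*d)
f(-6, 0)*4 = (-3 - 9*0*(-6))*4 = (-3 + 0)*4 = -3*4 = -12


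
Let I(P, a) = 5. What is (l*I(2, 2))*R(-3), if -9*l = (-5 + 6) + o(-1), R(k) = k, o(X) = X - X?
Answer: 5/3 ≈ 1.6667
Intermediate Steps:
o(X) = 0
l = -⅑ (l = -((-5 + 6) + 0)/9 = -(1 + 0)/9 = -⅑*1 = -⅑ ≈ -0.11111)
(l*I(2, 2))*R(-3) = -⅑*5*(-3) = -5/9*(-3) = 5/3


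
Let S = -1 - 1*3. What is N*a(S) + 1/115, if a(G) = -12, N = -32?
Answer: 44161/115 ≈ 384.01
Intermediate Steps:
S = -4 (S = -1 - 3 = -4)
N*a(S) + 1/115 = -32*(-12) + 1/115 = 384 + 1/115 = 44161/115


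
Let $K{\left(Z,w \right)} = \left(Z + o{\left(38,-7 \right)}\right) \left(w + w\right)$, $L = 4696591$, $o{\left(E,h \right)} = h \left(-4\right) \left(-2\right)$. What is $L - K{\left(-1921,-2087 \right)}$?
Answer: $-3555407$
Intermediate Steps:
$o{\left(E,h \right)} = 8 h$ ($o{\left(E,h \right)} = - 4 h \left(-2\right) = 8 h$)
$K{\left(Z,w \right)} = 2 w \left(-56 + Z\right)$ ($K{\left(Z,w \right)} = \left(Z + 8 \left(-7\right)\right) \left(w + w\right) = \left(Z - 56\right) 2 w = \left(-56 + Z\right) 2 w = 2 w \left(-56 + Z\right)$)
$L - K{\left(-1921,-2087 \right)} = 4696591 - 2 \left(-2087\right) \left(-56 - 1921\right) = 4696591 - 2 \left(-2087\right) \left(-1977\right) = 4696591 - 8251998 = -3555407$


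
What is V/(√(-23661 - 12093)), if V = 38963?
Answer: -38963*I*√35754/35754 ≈ -206.06*I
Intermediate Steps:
V/(√(-23661 - 12093)) = 38963/(√(-23661 - 12093)) = 38963/(√(-35754)) = 38963/((I*√35754)) = 38963*(-I*√35754/35754) = -38963*I*√35754/35754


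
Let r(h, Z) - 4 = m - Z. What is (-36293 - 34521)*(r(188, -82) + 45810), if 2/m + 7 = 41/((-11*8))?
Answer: -2135289665744/657 ≈ -3.2501e+9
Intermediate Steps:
m = -176/657 (m = 2/(-7 + 41/((-11*8))) = 2/(-7 + 41/(-88)) = 2/(-7 + 41*(-1/88)) = 2/(-7 - 41/88) = 2/(-657/88) = 2*(-88/657) = -176/657 ≈ -0.26788)
r(h, Z) = 2452/657 - Z (r(h, Z) = 4 + (-176/657 - Z) = 2452/657 - Z)
(-36293 - 34521)*(r(188, -82) + 45810) = (-36293 - 34521)*((2452/657 - 1*(-82)) + 45810) = -70814*((2452/657 + 82) + 45810) = -70814*(56326/657 + 45810) = -70814*30153496/657 = -2135289665744/657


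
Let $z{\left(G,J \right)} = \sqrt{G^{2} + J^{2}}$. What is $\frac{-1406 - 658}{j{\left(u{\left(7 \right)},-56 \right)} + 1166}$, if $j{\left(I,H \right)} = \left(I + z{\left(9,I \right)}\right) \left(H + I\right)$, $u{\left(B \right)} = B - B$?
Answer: $- \frac{1032}{331} \approx -3.1178$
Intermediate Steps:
$u{\left(B \right)} = 0$
$j{\left(I,H \right)} = \left(H + I\right) \left(I + \sqrt{81 + I^{2}}\right)$ ($j{\left(I,H \right)} = \left(I + \sqrt{9^{2} + I^{2}}\right) \left(H + I\right) = \left(I + \sqrt{81 + I^{2}}\right) \left(H + I\right) = \left(H + I\right) \left(I + \sqrt{81 + I^{2}}\right)$)
$\frac{-1406 - 658}{j{\left(u{\left(7 \right)},-56 \right)} + 1166} = \frac{-1406 - 658}{\left(0^{2} - 0 - 56 \sqrt{81 + 0^{2}} + 0 \sqrt{81 + 0^{2}}\right) + 1166} = - \frac{2064}{\left(0 + 0 - 56 \sqrt{81 + 0} + 0 \sqrt{81 + 0}\right) + 1166} = - \frac{2064}{\left(0 + 0 - 56 \sqrt{81} + 0 \sqrt{81}\right) + 1166} = - \frac{2064}{\left(0 + 0 - 504 + 0 \cdot 9\right) + 1166} = - \frac{2064}{\left(0 + 0 - 504 + 0\right) + 1166} = - \frac{2064}{-504 + 1166} = - \frac{2064}{662} = \left(-2064\right) \frac{1}{662} = - \frac{1032}{331}$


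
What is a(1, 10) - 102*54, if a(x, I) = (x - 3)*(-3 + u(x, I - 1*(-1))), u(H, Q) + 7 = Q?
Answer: -5510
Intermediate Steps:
u(H, Q) = -7 + Q
a(x, I) = (-9 + I)*(-3 + x) (a(x, I) = (x - 3)*(-3 + (-7 + (I - 1*(-1)))) = (-3 + x)*(-3 + (-7 + (I + 1))) = (-3 + x)*(-3 + (-7 + (1 + I))) = (-3 + x)*(-3 + (-6 + I)) = (-3 + x)*(-9 + I) = (-9 + I)*(-3 + x))
a(1, 10) - 102*54 = (27 - 9*1 - 3*10 + 10*1) - 102*54 = (27 - 9 - 30 + 10) - 5508 = -2 - 5508 = -5510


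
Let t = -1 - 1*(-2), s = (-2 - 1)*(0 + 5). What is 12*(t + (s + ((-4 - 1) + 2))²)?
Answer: 3900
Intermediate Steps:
s = -15 (s = -3*5 = -15)
t = 1 (t = -1 + 2 = 1)
12*(t + (s + ((-4 - 1) + 2))²) = 12*(1 + (-15 + ((-4 - 1) + 2))²) = 12*(1 + (-15 + (-5 + 2))²) = 12*(1 + (-15 - 3)²) = 12*(1 + (-18)²) = 12*(1 + 324) = 12*325 = 3900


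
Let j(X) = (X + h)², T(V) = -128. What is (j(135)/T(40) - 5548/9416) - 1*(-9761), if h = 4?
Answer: 1447723631/150656 ≈ 9609.5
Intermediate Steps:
j(X) = (4 + X)² (j(X) = (X + 4)² = (4 + X)²)
(j(135)/T(40) - 5548/9416) - 1*(-9761) = ((4 + 135)²/(-128) - 5548/9416) - 1*(-9761) = (139²*(-1/128) - 5548*1/9416) + 9761 = (19321*(-1/128) - 1387/2354) + 9761 = (-19321/128 - 1387/2354) + 9761 = -22829585/150656 + 9761 = 1447723631/150656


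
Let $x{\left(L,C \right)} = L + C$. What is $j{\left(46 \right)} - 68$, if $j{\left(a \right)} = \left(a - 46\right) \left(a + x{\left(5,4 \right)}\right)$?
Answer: $-68$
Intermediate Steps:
$x{\left(L,C \right)} = C + L$
$j{\left(a \right)} = \left(-46 + a\right) \left(9 + a\right)$ ($j{\left(a \right)} = \left(a - 46\right) \left(a + \left(4 + 5\right)\right) = \left(-46 + a\right) \left(a + 9\right) = \left(-46 + a\right) \left(9 + a\right)$)
$j{\left(46 \right)} - 68 = \left(-414 + 46^{2} - 1702\right) - 68 = \left(-414 + 2116 - 1702\right) - 68 = 0 - 68 = -68$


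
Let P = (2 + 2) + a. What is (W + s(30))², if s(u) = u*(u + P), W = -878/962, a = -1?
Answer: 226339014001/231361 ≈ 9.7829e+5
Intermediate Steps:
P = 3 (P = (2 + 2) - 1 = 4 - 1 = 3)
W = -439/481 (W = -878*1/962 = -439/481 ≈ -0.91268)
s(u) = u*(3 + u) (s(u) = u*(u + 3) = u*(3 + u))
(W + s(30))² = (-439/481 + 30*(3 + 30))² = (-439/481 + 30*33)² = (-439/481 + 990)² = (475751/481)² = 226339014001/231361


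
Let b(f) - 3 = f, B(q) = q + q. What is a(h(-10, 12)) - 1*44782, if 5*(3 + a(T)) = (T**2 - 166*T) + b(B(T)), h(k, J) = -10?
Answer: -222182/5 ≈ -44436.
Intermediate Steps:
B(q) = 2*q
b(f) = 3 + f
a(T) = -12/5 - 164*T/5 + T**2/5 (a(T) = -3 + ((T**2 - 166*T) + (3 + 2*T))/5 = -3 + (3 + T**2 - 164*T)/5 = -3 + (3/5 - 164*T/5 + T**2/5) = -12/5 - 164*T/5 + T**2/5)
a(h(-10, 12)) - 1*44782 = (-12/5 - 164/5*(-10) + (1/5)*(-10)**2) - 1*44782 = (-12/5 + 328 + (1/5)*100) - 44782 = (-12/5 + 328 + 20) - 44782 = 1728/5 - 44782 = -222182/5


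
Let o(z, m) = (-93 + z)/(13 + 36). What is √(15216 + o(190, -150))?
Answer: √745681/7 ≈ 123.36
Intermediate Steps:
o(z, m) = -93/49 + z/49 (o(z, m) = (-93 + z)/49 = (-93 + z)*(1/49) = -93/49 + z/49)
√(15216 + o(190, -150)) = √(15216 + (-93/49 + (1/49)*190)) = √(15216 + (-93/49 + 190/49)) = √(15216 + 97/49) = √(745681/49) = √745681/7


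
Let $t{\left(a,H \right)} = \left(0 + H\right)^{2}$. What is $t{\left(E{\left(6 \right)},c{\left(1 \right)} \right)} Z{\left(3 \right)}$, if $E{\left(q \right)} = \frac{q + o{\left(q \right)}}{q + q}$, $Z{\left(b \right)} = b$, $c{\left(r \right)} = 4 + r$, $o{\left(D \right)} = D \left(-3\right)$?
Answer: $75$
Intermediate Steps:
$o{\left(D \right)} = - 3 D$
$E{\left(q \right)} = -1$ ($E{\left(q \right)} = \frac{q - 3 q}{q + q} = \frac{\left(-2\right) q}{2 q} = - 2 q \frac{1}{2 q} = -1$)
$t{\left(a,H \right)} = H^{2}$
$t{\left(E{\left(6 \right)},c{\left(1 \right)} \right)} Z{\left(3 \right)} = \left(4 + 1\right)^{2} \cdot 3 = 5^{2} \cdot 3 = 25 \cdot 3 = 75$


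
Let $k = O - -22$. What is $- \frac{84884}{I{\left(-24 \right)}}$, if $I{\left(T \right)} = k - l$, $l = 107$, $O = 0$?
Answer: $\frac{84884}{85} \approx 998.63$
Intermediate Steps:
$k = 22$ ($k = 0 - -22 = 0 + 22 = 22$)
$I{\left(T \right)} = -85$ ($I{\left(T \right)} = 22 - 107 = -85$)
$- \frac{84884}{I{\left(-24 \right)}} = - \frac{84884}{-85} = \left(-84884\right) \left(- \frac{1}{85}\right) = \frac{84884}{85}$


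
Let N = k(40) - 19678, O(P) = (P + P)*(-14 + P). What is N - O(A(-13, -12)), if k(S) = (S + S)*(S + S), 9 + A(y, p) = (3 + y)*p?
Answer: -34812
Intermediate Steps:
A(y, p) = -9 + p*(3 + y) (A(y, p) = -9 + (3 + y)*p = -9 + p*(3 + y))
k(S) = 4*S**2 (k(S) = (2*S)*(2*S) = 4*S**2)
O(P) = 2*P*(-14 + P) (O(P) = (2*P)*(-14 + P) = 2*P*(-14 + P))
N = -13278 (N = 4*40**2 - 19678 = 4*1600 - 19678 = 6400 - 19678 = -13278)
N - O(A(-13, -12)) = -13278 - 2*(-9 + 3*(-12) - 12*(-13))*(-14 + (-9 + 3*(-12) - 12*(-13))) = -13278 - 2*(-9 - 36 + 156)*(-14 + (-9 - 36 + 156)) = -13278 - 2*111*(-14 + 111) = -13278 - 2*111*97 = -13278 - 1*21534 = -13278 - 21534 = -34812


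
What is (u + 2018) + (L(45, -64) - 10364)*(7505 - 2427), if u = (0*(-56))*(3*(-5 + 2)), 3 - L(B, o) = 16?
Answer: -52692388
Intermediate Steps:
L(B, o) = -13 (L(B, o) = 3 - 1*16 = 3 - 16 = -13)
u = 0 (u = 0*(3*(-3)) = 0*(-9) = 0)
(u + 2018) + (L(45, -64) - 10364)*(7505 - 2427) = (0 + 2018) + (-13 - 10364)*(7505 - 2427) = 2018 - 10377*5078 = 2018 - 52694406 = -52692388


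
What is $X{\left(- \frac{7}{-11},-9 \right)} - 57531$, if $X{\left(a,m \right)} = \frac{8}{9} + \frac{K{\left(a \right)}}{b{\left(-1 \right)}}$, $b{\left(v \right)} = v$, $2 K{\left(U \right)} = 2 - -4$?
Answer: $- \frac{517798}{9} \approx -57533.0$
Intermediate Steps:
$K{\left(U \right)} = 3$ ($K{\left(U \right)} = \frac{2 - -4}{2} = \frac{2 + 4}{2} = \frac{1}{2} \cdot 6 = 3$)
$X{\left(a,m \right)} = - \frac{19}{9}$ ($X{\left(a,m \right)} = \frac{8}{9} + \frac{3}{-1} = 8 \cdot \frac{1}{9} + 3 \left(-1\right) = \frac{8}{9} - 3 = - \frac{19}{9}$)
$X{\left(- \frac{7}{-11},-9 \right)} - 57531 = - \frac{19}{9} - 57531 = - \frac{517798}{9}$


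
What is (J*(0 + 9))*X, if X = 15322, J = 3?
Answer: 413694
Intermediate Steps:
(J*(0 + 9))*X = (3*(0 + 9))*15322 = (3*9)*15322 = 27*15322 = 413694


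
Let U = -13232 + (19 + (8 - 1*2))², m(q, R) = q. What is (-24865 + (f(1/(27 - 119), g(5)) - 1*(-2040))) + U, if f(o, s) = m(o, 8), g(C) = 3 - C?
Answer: -3259745/92 ≈ -35432.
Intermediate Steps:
f(o, s) = o
U = -12607 (U = -13232 + (19 + (8 - 2))² = -13232 + (19 + 6)² = -13232 + 25² = -13232 + 625 = -12607)
(-24865 + (f(1/(27 - 119), g(5)) - 1*(-2040))) + U = (-24865 + (1/(27 - 119) - 1*(-2040))) - 12607 = (-24865 + (1/(-92) + 2040)) - 12607 = (-24865 + (-1/92 + 2040)) - 12607 = (-24865 + 187679/92) - 12607 = -2099901/92 - 12607 = -3259745/92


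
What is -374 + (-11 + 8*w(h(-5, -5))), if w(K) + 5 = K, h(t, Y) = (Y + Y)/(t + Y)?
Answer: -417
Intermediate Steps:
h(t, Y) = 2*Y/(Y + t) (h(t, Y) = (2*Y)/(Y + t) = 2*Y/(Y + t))
w(K) = -5 + K
-374 + (-11 + 8*w(h(-5, -5))) = -374 + (-11 + 8*(-5 + 2*(-5)/(-5 - 5))) = -374 + (-11 + 8*(-5 + 2*(-5)/(-10))) = -374 + (-11 + 8*(-5 + 2*(-5)*(-1/10))) = -374 + (-11 + 8*(-5 + 1)) = -374 + (-11 + 8*(-4)) = -374 + (-11 - 32) = -374 - 43 = -417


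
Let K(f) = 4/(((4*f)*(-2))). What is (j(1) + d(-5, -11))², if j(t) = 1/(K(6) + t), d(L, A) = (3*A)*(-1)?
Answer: 140625/121 ≈ 1162.2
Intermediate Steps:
d(L, A) = -3*A
K(f) = -1/(2*f) (K(f) = 4/((-8*f)) = 4*(-1/(8*f)) = -1/(2*f))
j(t) = 1/(-1/12 + t) (j(t) = 1/(-½/6 + t) = 1/(-½*⅙ + t) = 1/(-1/12 + t))
(j(1) + d(-5, -11))² = (12/(-1 + 12*1) - 3*(-11))² = (12/(-1 + 12) + 33)² = (12/11 + 33)² = (375/11)² = 140625/121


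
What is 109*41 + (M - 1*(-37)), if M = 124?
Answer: 4630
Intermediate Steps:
109*41 + (M - 1*(-37)) = 109*41 + (124 - 1*(-37)) = 4469 + (124 + 37) = 4469 + 161 = 4630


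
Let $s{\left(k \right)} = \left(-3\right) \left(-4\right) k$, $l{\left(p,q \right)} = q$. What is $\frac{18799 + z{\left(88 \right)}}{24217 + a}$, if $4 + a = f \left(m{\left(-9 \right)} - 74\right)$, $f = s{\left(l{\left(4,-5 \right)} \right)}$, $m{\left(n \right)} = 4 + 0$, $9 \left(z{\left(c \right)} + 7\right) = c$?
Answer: $\frac{169216}{255717} \approx 0.66173$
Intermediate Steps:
$z{\left(c \right)} = -7 + \frac{c}{9}$
$m{\left(n \right)} = 4$
$s{\left(k \right)} = 12 k$
$f = -60$ ($f = 12 \left(-5\right) = -60$)
$a = 4196$ ($a = -4 - 60 \left(4 - 74\right) = -4 - -4200 = -4 + 4200 = 4196$)
$\frac{18799 + z{\left(88 \right)}}{24217 + a} = \frac{18799 + \left(-7 + \frac{1}{9} \cdot 88\right)}{24217 + 4196} = \frac{18799 + \left(-7 + \frac{88}{9}\right)}{28413} = \left(18799 + \frac{25}{9}\right) \frac{1}{28413} = \frac{169216}{9} \cdot \frac{1}{28413} = \frac{169216}{255717}$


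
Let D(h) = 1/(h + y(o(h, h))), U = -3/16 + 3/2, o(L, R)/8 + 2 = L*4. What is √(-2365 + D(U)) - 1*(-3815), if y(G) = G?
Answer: 3815 + I*√451634693/437 ≈ 3815.0 + 48.631*I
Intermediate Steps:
o(L, R) = -16 + 32*L (o(L, R) = -16 + 8*(L*4) = -16 + 8*(4*L) = -16 + 32*L)
U = 21/16 (U = -3*1/16 + 3*(½) = -3/16 + 3/2 = 21/16 ≈ 1.3125)
D(h) = 1/(-16 + 33*h) (D(h) = 1/(h + (-16 + 32*h)) = 1/(-16 + 33*h))
√(-2365 + D(U)) - 1*(-3815) = √(-2365 + 1/(-16 + 33*(21/16))) - 1*(-3815) = √(-2365 + 1/(-16 + 693/16)) + 3815 = √(-2365 + 1/(437/16)) + 3815 = √(-2365 + 16/437) + 3815 = √(-1033489/437) + 3815 = I*√451634693/437 + 3815 = 3815 + I*√451634693/437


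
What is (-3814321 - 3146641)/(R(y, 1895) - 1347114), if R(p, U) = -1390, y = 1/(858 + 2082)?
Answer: 3480481/674252 ≈ 5.1620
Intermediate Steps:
y = 1/2940 ≈ 0.00034014
(-3814321 - 3146641)/(R(y, 1895) - 1347114) = (-3814321 - 3146641)/(-1390 - 1347114) = -6960962/(-1348504) = -6960962*(-1/1348504) = 3480481/674252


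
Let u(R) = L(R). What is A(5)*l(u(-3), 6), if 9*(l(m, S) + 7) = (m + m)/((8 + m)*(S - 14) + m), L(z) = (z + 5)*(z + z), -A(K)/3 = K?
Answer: 107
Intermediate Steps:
A(K) = -3*K
L(z) = 2*z*(5 + z) (L(z) = (5 + z)*(2*z) = 2*z*(5 + z))
u(R) = 2*R*(5 + R)
l(m, S) = -7 + 2*m/(9*(m + (-14 + S)*(8 + m))) (l(m, S) = -7 + ((m + m)/((8 + m)*(S - 14) + m))/9 = -7 + ((2*m)/((8 + m)*(-14 + S) + m))/9 = -7 + ((2*m)/((-14 + S)*(8 + m) + m))/9 = -7 + ((2*m)/(m + (-14 + S)*(8 + m)))/9 = -7 + (2*m/(m + (-14 + S)*(8 + m)))/9 = -7 + 2*m/(9*(m + (-14 + S)*(8 + m))))
A(5)*l(u(-3), 6) = (-3*5)*((7056 - 504*6 + 821*(2*(-3)*(5 - 3)) - 63*6*2*(-3)*(5 - 3))/(9*(-112 - 26*(-3)*(5 - 3) + 8*6 + 6*(2*(-3)*(5 - 3))))) = -5*(7056 - 3024 + 821*(2*(-3)*2) - 63*6*2*(-3)*2)/(3*(-112 - 26*(-3)*2 + 48 + 6*(2*(-3)*2))) = -5*(7056 - 3024 + 821*(-12) - 63*6*(-12))/(3*(-112 - 13*(-12) + 48 + 6*(-12))) = -5*(7056 - 3024 - 9852 + 4536)/(3*(-112 + 156 + 48 - 72)) = -5*(-1284)/(3*20) = -15*(-107/15) = 107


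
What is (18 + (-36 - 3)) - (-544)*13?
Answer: 7051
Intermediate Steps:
(18 + (-36 - 3)) - (-544)*13 = (18 - 39) - 68*(-104) = -21 + 7072 = 7051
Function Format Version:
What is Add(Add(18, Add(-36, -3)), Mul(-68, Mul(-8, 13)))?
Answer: 7051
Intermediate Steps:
Add(Add(18, Add(-36, -3)), Mul(-68, Mul(-8, 13))) = Add(Add(18, -39), Mul(-68, -104)) = Add(-21, 7072) = 7051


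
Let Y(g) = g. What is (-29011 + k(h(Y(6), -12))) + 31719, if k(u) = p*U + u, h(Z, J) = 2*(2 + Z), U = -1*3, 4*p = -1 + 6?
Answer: 10881/4 ≈ 2720.3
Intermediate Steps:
p = 5/4 (p = (-1 + 6)/4 = (1/4)*5 = 5/4 ≈ 1.2500)
U = -3
h(Z, J) = 4 + 2*Z
k(u) = -15/4 + u (k(u) = (5/4)*(-3) + u = -15/4 + u)
(-29011 + k(h(Y(6), -12))) + 31719 = (-29011 + (-15/4 + (4 + 2*6))) + 31719 = (-29011 + (-15/4 + (4 + 12))) + 31719 = (-29011 + (-15/4 + 16)) + 31719 = (-29011 + 49/4) + 31719 = -115995/4 + 31719 = 10881/4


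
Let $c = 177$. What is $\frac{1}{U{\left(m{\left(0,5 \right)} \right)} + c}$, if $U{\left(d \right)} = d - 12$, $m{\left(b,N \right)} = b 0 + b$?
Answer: $\frac{1}{165} \approx 0.0060606$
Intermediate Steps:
$m{\left(b,N \right)} = b$ ($m{\left(b,N \right)} = 0 + b = b$)
$U{\left(d \right)} = -12 + d$
$\frac{1}{U{\left(m{\left(0,5 \right)} \right)} + c} = \frac{1}{\left(-12 + 0\right) + 177} = \frac{1}{-12 + 177} = \frac{1}{165}$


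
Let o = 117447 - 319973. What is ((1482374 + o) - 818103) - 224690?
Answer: 237055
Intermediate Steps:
o = -202526
((1482374 + o) - 818103) - 224690 = ((1482374 - 202526) - 818103) - 224690 = (1279848 - 818103) - 224690 = 461745 - 224690 = 237055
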